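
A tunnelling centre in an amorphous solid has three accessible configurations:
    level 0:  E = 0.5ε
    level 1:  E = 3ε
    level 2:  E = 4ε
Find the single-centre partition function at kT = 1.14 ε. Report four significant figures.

Eᵢ/kT = 0.438596, 2.63158, 3.50877.
Z = Σ e^(−Eᵢ/kT) = e^(−0.438596) + e^(−2.63158) + e^(−3.50877) = 0.644941 + 0.0719647 + 0.0299337 = 0.746839.

Z = 0.7468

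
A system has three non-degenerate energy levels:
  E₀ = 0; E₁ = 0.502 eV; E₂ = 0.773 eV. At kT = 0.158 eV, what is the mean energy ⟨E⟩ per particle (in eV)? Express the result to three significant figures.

0.0255 eV

Eᵢ/kT = 0, 3.1772, 4.8924.
Z = Σ e^(−Eᵢ/kT) = e^(−0) + e^(−3.1772) + e^(−4.8924) = 1.0000 + 0.041702 + 0.0075034 = 1.0492.
⟨E⟩ = Σ Eᵢ e^(−Eᵢ/kT) / Z = (0·1.0000 + 0.502·0.041702 + 0.773·0.0075034) / 1.0492 = 0.0255 eV.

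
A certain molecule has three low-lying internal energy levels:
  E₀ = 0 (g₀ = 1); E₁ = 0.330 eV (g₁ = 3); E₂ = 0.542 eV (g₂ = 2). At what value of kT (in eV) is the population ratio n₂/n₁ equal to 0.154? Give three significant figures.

0.145 eV

n₂/n₁ = (g₂/g₁) exp[−(E₂−E₁)/kT] = 0.154.
⇒ (E₂−E₁)/kT = ln((2/3)/0.154) = ln(4.3290) = 1.4653.
kT = 0.212 eV / 1.4653 = 0.145 eV.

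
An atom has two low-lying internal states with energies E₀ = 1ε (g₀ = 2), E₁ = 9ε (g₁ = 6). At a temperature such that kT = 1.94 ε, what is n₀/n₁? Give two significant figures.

n₀/n₁ = (g₀/g₁) exp[−(E₀−E₁)/kT] = (2/6) × exp(−(-8ε)/(1.94ε)) = (2/6) × exp(4.124) = 21.

21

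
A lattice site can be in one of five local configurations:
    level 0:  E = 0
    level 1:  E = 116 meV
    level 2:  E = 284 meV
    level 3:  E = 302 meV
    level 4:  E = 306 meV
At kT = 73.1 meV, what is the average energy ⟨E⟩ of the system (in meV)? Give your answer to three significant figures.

Eᵢ/kT = 0, 1.5869, 3.8851, 4.1313, 4.1860.
Z = Σ e^(−Eᵢ/kT) = e^(−0) + e^(−1.5869) + e^(−3.8851) + e^(−4.1313) + e^(−4.1860) = 1.0000 + 0.20456 + 0.020546 + 0.016062 + 0.015207 = 1.2564.
⟨E⟩ = Σ Eᵢ e^(−Eᵢ/kT) / Z = (0·1.0000 + 116·0.20456 + 284·0.020546 + 302·0.016062 + 306·0.015207) / 1.2564 = 31.1 meV.

31.1 meV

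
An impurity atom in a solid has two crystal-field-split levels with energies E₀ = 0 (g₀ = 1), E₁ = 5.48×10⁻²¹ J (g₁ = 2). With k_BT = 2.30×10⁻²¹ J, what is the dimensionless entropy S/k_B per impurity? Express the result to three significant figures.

Eᵢ/kT = 0, 2.3826.
Z = Σ gᵢe^(−Eᵢ/kT) = 1·e^(−0) + 2·e^(−2.3826) = 1.0000 + 0.18462 = 1.1846.
⟨E⟩ = Σ EᵢPᵢ = 0.85406 ×10⁻²¹ J.
S/k_B = ln Z + ⟨E⟩/kT = ln(1.1846) + 0.85406/2.30 = 0.16941 + 0.37133 = 0.541.

0.541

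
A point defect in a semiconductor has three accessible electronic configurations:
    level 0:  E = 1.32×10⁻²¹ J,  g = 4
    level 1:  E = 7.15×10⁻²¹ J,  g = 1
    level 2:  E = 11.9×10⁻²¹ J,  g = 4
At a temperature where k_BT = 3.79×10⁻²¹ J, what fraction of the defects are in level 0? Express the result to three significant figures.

Eᵢ/kT = 0.34828, 1.8865, 3.1398.
Z = Σ gᵢe^(−Eᵢ/kT) = 4·e^(−0.34828) + 1·e^(−1.8865) + 4·e^(−3.1398) = 2.8236 + 0.15160 + 0.17317 = 3.1484.
P₀ = g₀ e^(−E₀/kT) / Z = 2.8236/3.1484 = 0.897.

0.897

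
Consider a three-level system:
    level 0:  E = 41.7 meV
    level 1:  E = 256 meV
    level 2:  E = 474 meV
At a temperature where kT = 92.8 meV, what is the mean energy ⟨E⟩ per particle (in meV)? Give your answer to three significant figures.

Eᵢ/kT = 0.44935, 2.7586, 5.1078.
Z = Σ e^(−Eᵢ/kT) = e^(−0.44935) + e^(−2.7586) + e^(−5.1078) = 0.63804 + 0.063380 + 0.0060494 = 0.70747.
⟨E⟩ = Σ Eᵢ e^(−Eᵢ/kT) / Z = (41.7·0.63804 + 256·0.063380 + 474·0.0060494) / 0.70747 = 64.6 meV.

64.6 meV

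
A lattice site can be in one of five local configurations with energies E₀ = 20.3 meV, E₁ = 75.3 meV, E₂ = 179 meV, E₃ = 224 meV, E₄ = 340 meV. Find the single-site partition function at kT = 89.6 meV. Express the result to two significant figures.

Z = 1.5

Eᵢ/kT = 0.2266, 0.8404, 1.998, 2.500, 3.795.
Z = Σ e^(−Eᵢ/kT) = e^(−0.2266) + e^(−0.8404) + e^(−1.998) + e^(−2.500) + e^(−3.795) = 0.7972 + 0.4315 + 0.1356 + 0.08208 + 0.02248 = 1.469.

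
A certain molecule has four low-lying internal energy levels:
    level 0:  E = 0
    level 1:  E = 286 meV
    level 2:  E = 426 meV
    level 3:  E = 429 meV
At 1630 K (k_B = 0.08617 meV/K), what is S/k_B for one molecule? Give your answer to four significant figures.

0.6571

k_BT = 0.08617 × 1630 K = 140.457 meV.
Eᵢ/kT = 0, 2.03621, 3.03296, 3.05432.
Z = Σ e^(−Eᵢ/kT) = e^(−0) + e^(−2.03621) + e^(−3.03296) + e^(−3.05432) = 1.00000 + 0.130522 + 0.0481728 + 0.0471548 = 1.22585.
⟨E⟩ = Σ EᵢPᵢ = 63.6948 meV.
S/k_B = ln Z + ⟨E⟩/kT = ln(1.22585) + 63.6948/140.457 = 0.203634 + 0.453483 = 0.6571.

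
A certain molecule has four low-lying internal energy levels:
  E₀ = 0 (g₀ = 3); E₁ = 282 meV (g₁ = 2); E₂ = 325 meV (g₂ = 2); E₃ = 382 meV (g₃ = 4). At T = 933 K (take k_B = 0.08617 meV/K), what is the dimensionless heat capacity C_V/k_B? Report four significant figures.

0.6410

k_BT = 0.08617 × 933 K = 80.3966 meV.
Eᵢ/kT = 0, 3.50761, 4.04246, 4.75144.
Z = Σ gᵢe^(−Eᵢ/kT) = 3·e^(−0) + 2·e^(−3.50761) + 2·e^(−4.04246) + 4·e^(−4.75144) = 3.00000 + 0.0599369 + 0.0351085 + 0.0345570 = 3.12960.
⟨E⟩ = 13.2647 meV, ⟨E²⟩ = 4319.23 meV².
C_V/k_B = (⟨E²⟩ − ⟨E⟩²)/(kT)² = (4319.23 − 175.952)/6463.61 = 0.6410.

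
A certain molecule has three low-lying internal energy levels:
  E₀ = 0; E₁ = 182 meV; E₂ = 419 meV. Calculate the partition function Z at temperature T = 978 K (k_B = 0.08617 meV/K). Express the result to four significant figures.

Z = 1.122

k_BT = 0.08617 × 978 K = 84.2743 meV.
Eᵢ/kT = 0, 2.15961, 4.97186.
Z = Σ e^(−Eᵢ/kT) = e^(−0) + e^(−2.15961) + e^(−4.97186) = 1.00000 + 0.115370 + 0.00693025 = 1.12230.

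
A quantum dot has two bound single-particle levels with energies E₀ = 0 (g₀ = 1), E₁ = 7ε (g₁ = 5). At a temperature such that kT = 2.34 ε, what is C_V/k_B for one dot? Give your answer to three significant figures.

Eᵢ/kT = 0, 2.9915.
Z = Σ gᵢe^(−Eᵢ/kT) = 1·e^(−0) + 5·e^(−2.9915) = 1.0000 + 0.25106 = 1.2511.
⟨E⟩ = 1.4047 ε, ⟨E²⟩ = 9.8329 ε².
C_V/k_B = (⟨E²⟩ − ⟨E⟩²)/(kT)² = (9.8329 − 1.9732)/5.4756 = 1.44.

1.44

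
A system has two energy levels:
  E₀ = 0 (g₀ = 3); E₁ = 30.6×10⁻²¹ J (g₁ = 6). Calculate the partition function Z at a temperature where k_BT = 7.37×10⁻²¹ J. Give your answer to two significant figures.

Z = 3.1

Eᵢ/kT = 0, 4.152.
Z = Σ gᵢe^(−Eᵢ/kT) = 3·e^(−0) + 6·e^(−4.152) = 3.000 + 0.09440 = 3.094.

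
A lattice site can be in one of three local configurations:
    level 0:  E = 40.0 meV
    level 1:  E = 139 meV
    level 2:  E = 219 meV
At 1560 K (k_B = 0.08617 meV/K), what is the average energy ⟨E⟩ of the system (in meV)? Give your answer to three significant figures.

k_BT = 0.08617 × 1560 K = 134.43 meV.
Eᵢ/kT = 0.29755, 1.0340, 1.6291.
Z = Σ e^(−Eᵢ/kT) = e^(−0.29755) + e^(−1.0340) + e^(−1.6291) = 0.74264 + 0.35558 + 0.19611 = 1.2943.
⟨E⟩ = Σ Eᵢ e^(−Eᵢ/kT) / Z = (40.0·0.74264 + 139·0.35558 + 219·0.19611) / 1.2943 = 94.3 meV.

94.3 meV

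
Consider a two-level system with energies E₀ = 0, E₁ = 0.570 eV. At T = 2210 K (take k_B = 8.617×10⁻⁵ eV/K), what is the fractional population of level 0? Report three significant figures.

k_BT = 8.617×10⁻⁵ × 2210 K = 0.19044 eV.
Eᵢ/kT = 0, 2.9931.
Z = Σ e^(−Eᵢ/kT) = e^(−0) + e^(−2.9931) = 1.0000 + 0.050132 = 1.0501.
P₀ = e^(−E₀/kT) / Z = 1.0000/1.0501 = 0.952.

0.952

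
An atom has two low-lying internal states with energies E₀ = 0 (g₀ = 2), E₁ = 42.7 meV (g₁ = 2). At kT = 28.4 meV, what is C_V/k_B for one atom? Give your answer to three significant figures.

0.336

Eᵢ/kT = 0, 1.5035.
Z = Σ gᵢe^(−Eᵢ/kT) = 2·e^(−0) + 2·e^(−1.5035) = 2.0000 + 0.44470 = 2.4447.
⟨E⟩ = 7.7673 meV, ⟨E²⟩ = 331.66 meV².
C_V/k_B = (⟨E²⟩ − ⟨E⟩²)/(kT)² = (331.66 − 60.331)/806.56 = 0.336.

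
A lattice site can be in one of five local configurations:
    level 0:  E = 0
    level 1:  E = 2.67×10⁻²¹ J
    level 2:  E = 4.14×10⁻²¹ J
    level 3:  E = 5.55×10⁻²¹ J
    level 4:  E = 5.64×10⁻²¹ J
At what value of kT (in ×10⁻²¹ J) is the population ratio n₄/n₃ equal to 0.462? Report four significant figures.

n₄/n₃ = exp[−(E₄−E₃)/kT] = 0.462.
⇒ (E₄−E₃)/kT = ln(1/0.462) = ln(2.16450) = 0.772189.
kT = 0.09 ×10⁻²¹ J / 0.772189 = 0.1166 ×10⁻²¹ J.

0.1166 ×10⁻²¹ J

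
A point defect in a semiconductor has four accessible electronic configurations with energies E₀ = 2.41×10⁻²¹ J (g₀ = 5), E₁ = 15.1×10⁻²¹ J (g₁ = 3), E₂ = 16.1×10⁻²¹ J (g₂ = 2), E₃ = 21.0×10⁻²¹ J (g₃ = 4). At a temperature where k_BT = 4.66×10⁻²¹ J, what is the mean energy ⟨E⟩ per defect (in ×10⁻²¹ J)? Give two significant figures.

Eᵢ/kT = 0.5172, 3.240, 3.455, 4.506.
Z = Σ gᵢe^(−Eᵢ/kT) = 5·e^(−0.5172) + 3·e^(−3.240) + 2·e^(−3.455) + 4·e^(−4.506) = 2.981 + 0.1175 + 0.06317 + 0.04417 = 3.206.
⟨E⟩ = Σ Eᵢ gᵢe^(−Eᵢ/kT) / Z = (2.41·2.981 + 15.1·0.1175 + 16.1·0.06317 + 21.0·0.04417) / 3.206 = 3.4 ×10⁻²¹ J.

3.4 ×10⁻²¹ J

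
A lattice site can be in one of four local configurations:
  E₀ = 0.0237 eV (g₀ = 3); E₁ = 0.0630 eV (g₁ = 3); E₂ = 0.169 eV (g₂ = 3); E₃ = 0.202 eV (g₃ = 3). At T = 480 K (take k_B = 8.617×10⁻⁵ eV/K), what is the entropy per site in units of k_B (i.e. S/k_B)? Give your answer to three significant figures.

1.83

k_BT = 8.617×10⁻⁵ × 480 K = 0.041362 eV.
Eᵢ/kT = 0.57299, 1.5231, 4.0859, 4.8837.
Z = Σ gᵢe^(−Eᵢ/kT) = 3·e^(−0.57299) + 3·e^(−1.5231) + 3·e^(−4.0859) + 3·e^(−4.8837) = 1.6915 + 0.65410 + 0.050424 + 0.022707 = 2.4187.
⟨E⟩ = Σ EᵢPᵢ = 0.039031 eV.
S/k_B = ln Z + ⟨E⟩/kT = ln(2.4187) + 0.039031/0.041362 = 0.88323 + 0.94364 = 1.83.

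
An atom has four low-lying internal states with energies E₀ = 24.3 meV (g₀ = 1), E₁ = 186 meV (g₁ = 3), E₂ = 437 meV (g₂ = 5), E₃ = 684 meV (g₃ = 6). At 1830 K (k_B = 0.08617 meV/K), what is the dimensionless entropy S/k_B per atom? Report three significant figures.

1.89

k_BT = 0.08617 × 1830 K = 157.69 meV.
Eᵢ/kT = 0.15410, 1.1795, 2.7713, 4.3376.
Z = Σ gᵢe^(−Eᵢ/kT) = 1·e^(−0.15410) + 3·e^(−1.1795) + 5·e^(−2.7713) + 6·e^(−4.3376) = 0.85719 + 0.92230 + 0.31290 + 0.078407 = 2.1708.
⟨E⟩ = Σ EᵢPᵢ = 176.32 meV.
S/k_B = ln Z + ⟨E⟩/kT = ln(2.1708) + 176.32/157.69 = 0.77510 + 1.1181 = 1.89.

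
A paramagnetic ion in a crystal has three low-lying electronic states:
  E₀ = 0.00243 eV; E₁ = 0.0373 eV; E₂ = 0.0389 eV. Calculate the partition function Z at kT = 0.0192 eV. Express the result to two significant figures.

Eᵢ/kT = 0.1266, 1.943, 2.026.
Z = Σ e^(−Eᵢ/kT) = e^(−0.1266) + e^(−1.943) + e^(−2.026) = 0.8811 + 0.1433 + 0.1319 = 1.156.

Z = 1.2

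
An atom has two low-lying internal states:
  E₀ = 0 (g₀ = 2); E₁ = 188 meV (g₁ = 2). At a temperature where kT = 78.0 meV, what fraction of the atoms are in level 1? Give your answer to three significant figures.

0.0824

Eᵢ/kT = 0, 2.4103.
Z = Σ gᵢe^(−Eᵢ/kT) = 2·e^(−0) + 2·e^(−2.4103) = 2.0000 + 0.17958 = 2.1796.
P₁ = g₁ e^(−E₁/kT) / Z = 0.17958/2.1796 = 0.0824.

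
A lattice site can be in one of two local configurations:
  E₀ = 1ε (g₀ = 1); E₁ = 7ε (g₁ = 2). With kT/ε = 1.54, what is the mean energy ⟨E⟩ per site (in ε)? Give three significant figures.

1.23 ε

Eᵢ/kT = 0.64935, 4.5455.
Z = Σ gᵢe^(−Eᵢ/kT) = 1·e^(−0.64935) + 2·e^(−4.5455) = 0.52239 + 0.021230 = 0.54362.
⟨E⟩ = Σ Eᵢ gᵢe^(−Eᵢ/kT) / Z = (1·0.52239 + 7·0.021230) / 0.54362 = 1.23 ε.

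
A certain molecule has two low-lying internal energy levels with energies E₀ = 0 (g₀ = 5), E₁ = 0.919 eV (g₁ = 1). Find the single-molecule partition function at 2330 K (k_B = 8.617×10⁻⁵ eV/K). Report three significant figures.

Z = 5.01

k_BT = 8.617×10⁻⁵ × 2330 K = 0.20078 eV.
Eᵢ/kT = 0, 4.5771.
Z = Σ gᵢe^(−Eᵢ/kT) = 5·e^(−0) + 1·e^(−4.5771) = 5.0000 + 0.010285 = 5.0103.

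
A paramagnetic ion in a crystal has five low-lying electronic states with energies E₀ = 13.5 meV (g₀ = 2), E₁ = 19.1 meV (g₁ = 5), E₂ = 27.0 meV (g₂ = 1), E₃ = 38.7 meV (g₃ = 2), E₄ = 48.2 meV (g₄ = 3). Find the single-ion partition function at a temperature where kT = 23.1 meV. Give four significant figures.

Z = 4.360

Eᵢ/kT = 0.584416, 0.826840, 1.16883, 1.67532, 2.08658.
Z = Σ gᵢe^(−Eᵢ/kT) = 2·e^(−0.584416) + 5·e^(−0.826840) + 1·e^(−1.16883) + 2·e^(−1.67532) + 3·e^(−2.08658) = 1.11486 + 2.18715 + 0.310730 + 0.374497 + 0.372333 = 4.35957.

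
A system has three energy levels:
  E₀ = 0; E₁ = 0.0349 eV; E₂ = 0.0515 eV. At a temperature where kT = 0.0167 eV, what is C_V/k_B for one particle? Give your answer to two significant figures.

Eᵢ/kT = 0, 2.090, 3.084.
Z = Σ e^(−Eᵢ/kT) = e^(−0) + e^(−2.090) + e^(−3.084) = 1.000 + 0.1237 + 0.04578 = 1.169.
⟨E⟩ = 0.005710 eV, ⟨E²⟩ = 0.0002328 eV².
C_V/k_B = (⟨E²⟩ − ⟨E⟩²)/(kT)² = (0.0002328 − 0.00003260)/0.0002789 = 0.72.

0.72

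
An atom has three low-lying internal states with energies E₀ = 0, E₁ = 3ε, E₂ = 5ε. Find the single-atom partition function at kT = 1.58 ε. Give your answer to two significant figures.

Eᵢ/kT = 0, 1.899, 3.165.
Z = Σ e^(−Eᵢ/kT) = e^(−0) + e^(−1.899) + e^(−3.165) = 1.000 + 0.1497 + 0.04221 = 1.192.

Z = 1.2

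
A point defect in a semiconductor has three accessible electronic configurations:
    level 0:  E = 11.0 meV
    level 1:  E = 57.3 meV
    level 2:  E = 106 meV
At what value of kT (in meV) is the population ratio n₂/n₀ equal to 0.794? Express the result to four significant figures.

n₂/n₀ = exp[−(E₂−E₀)/kT] = 0.794.
⇒ (E₂−E₀)/kT = ln(1/0.794) = ln(1.25945) = 0.230675.
kT = 95.0 meV / 0.230675 = 411.8 meV.

411.8 meV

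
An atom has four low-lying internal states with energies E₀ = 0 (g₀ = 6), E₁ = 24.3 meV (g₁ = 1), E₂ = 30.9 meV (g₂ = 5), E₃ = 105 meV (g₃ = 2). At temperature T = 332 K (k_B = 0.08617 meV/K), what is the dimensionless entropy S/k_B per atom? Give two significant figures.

2.4

k_BT = 0.08617 × 332 K = 28.61 meV.
Eᵢ/kT = 0, 0.8494, 1.080, 3.670.
Z = Σ gᵢe^(−Eᵢ/kT) = 6·e^(−0) + 1·e^(−0.8494) + 5·e^(−1.080) + 2·e^(−3.670) = 6.000 + 0.4277 + 1.698 + 0.05095 = 8.177.
⟨E⟩ = Σ EᵢPᵢ = 8.342 meV.
S/k_B = ln Z + ⟨E⟩/kT = ln(8.177) + 8.342/28.61 = 2.101 + 0.2916 = 2.4.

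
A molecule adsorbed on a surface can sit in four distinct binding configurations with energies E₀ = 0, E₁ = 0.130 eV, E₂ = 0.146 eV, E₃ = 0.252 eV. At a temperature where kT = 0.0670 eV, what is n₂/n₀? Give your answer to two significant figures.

n₂/n₀ = exp[−(E₂−E₀)/kT] = exp(−(0.146 eV)/(0.0670 eV)) = exp(-2.179) = 0.11.

0.11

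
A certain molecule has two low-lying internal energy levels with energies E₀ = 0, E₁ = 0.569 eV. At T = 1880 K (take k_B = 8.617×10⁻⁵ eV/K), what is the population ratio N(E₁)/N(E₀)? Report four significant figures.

0.02983

k_BT = 8.617×10⁻⁵ × 1880 K = 0.162000 eV.
n₁/n₀ = exp[−(E₁−E₀)/kT] = exp(−(0.569 eV)/(0.162000 eV)) = exp(-3.51235) = 0.02983.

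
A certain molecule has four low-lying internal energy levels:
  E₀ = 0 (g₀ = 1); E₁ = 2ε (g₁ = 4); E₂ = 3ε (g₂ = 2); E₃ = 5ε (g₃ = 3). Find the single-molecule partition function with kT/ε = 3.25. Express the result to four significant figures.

Eᵢ/kT = 0, 0.615385, 0.923077, 1.53846.
Z = Σ gᵢe^(−Eᵢ/kT) = 1·e^(−0) + 4·e^(−0.615385) + 2·e^(−0.923077) + 3·e^(−1.53846) = 1.00000 + 2.16173 + 0.794589 + 0.644135 = 4.60045.

Z = 4.600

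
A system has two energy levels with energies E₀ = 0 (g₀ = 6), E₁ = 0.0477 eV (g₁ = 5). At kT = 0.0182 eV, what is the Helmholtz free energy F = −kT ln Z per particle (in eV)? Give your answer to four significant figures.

-0.03368 eV

Eᵢ/kT = 0, 2.62088.
Z = Σ gᵢe^(−Eᵢ/kT) = 6·e^(−0) + 5·e^(−2.62088) = 6.00000 + 0.363694 = 6.36369.
F = −kT ln Z = −0.0182 × ln(6.36369) = −0.0182 × 1.85061 = -0.03368 eV.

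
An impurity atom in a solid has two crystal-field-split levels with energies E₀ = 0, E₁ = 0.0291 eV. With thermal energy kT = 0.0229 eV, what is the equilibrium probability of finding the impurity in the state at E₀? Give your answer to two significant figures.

0.78

Eᵢ/kT = 0, 1.271.
Z = Σ e^(−Eᵢ/kT) = e^(−0) + e^(−1.271) = 1.000 + 0.2806 = 1.281.
P₀ = e^(−E₀/kT) / Z = 1.000/1.281 = 0.78.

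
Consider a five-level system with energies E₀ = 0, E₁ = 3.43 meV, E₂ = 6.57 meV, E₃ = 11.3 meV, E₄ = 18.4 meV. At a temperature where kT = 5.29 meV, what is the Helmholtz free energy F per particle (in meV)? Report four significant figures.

Eᵢ/kT = 0, 0.648393, 1.24197, 2.13611, 3.47826.
Z = Σ e^(−Eᵢ/kT) = e^(−0) + e^(−0.648393) + e^(−1.24197) + e^(−2.13611) + e^(−3.47826) = 1.00000 + 0.522885 + 0.288815 + 0.118113 + 0.0308611 = 1.96067.
F = −kT ln Z = −5.29 × ln(1.96067) = −5.29 × 0.673286 = -3.562 meV.

-3.562 meV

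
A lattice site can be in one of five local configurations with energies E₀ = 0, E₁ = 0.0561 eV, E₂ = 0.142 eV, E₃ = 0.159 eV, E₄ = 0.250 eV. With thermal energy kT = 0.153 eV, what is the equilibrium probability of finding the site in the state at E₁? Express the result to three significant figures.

Eᵢ/kT = 0, 0.36667, 0.92810, 1.0392, 1.6340.
Z = Σ e^(−Eᵢ/kT) = e^(−0) + e^(−0.36667) + e^(−0.92810) + e^(−1.0392) + e^(−1.6340) = 1.0000 + 0.69304 + 0.39530 + 0.35374 + 0.19515 = 2.6372.
P₁ = e^(−E₁/kT) / Z = 0.69304/2.6372 = 0.263.

0.263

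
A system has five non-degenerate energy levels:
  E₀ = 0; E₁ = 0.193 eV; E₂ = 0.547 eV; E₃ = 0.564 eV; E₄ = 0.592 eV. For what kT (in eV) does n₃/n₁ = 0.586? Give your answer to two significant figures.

0.69 eV

n₃/n₁ = exp[−(E₃−E₁)/kT] = 0.586.
⇒ (E₃−E₁)/kT = ln(1/0.586) = ln(1.706) = 0.5342.
kT = 0.371 eV / 0.5342 = 0.69 eV.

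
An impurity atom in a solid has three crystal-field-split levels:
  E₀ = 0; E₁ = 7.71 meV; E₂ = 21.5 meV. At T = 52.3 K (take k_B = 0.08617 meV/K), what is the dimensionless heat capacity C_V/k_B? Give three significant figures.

k_BT = 0.08617 × 52.3 K = 4.5067 meV.
Eᵢ/kT = 0, 1.7108, 4.7707.
Z = Σ e^(−Eᵢ/kT) = e^(−0) + e^(−1.7108) + e^(−4.7707) = 1.0000 + 0.18072 + 0.0084744 = 1.1892.
⟨E⟩ = 1.3249 meV, ⟨E²⟩ = 12.328 meV².
C_V/k_B = (⟨E²⟩ − ⟨E⟩²)/(kT)² = (12.328 − 1.7554)/20.310 = 0.521.

0.521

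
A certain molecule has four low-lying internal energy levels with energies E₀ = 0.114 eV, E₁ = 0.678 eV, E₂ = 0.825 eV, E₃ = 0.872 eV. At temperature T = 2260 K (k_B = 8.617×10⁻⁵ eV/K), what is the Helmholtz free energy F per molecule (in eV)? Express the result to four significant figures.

0.09516 eV

k_BT = 8.617×10⁻⁵ × 2260 K = 0.194744 eV.
Eᵢ/kT = 0.585384, 3.48149, 4.23633, 4.47767.
Z = Σ e^(−Eᵢ/kT) = e^(−0.585384) + e^(−3.48149) + e^(−4.23633) + e^(−4.47767) = 0.556892 + 0.0307615 + 0.0144606 + 0.0113599 = 0.613474.
F = −kT ln Z = −0.194744 × ln(0.613474) = −0.194744 × -0.488617 = 0.09516 eV.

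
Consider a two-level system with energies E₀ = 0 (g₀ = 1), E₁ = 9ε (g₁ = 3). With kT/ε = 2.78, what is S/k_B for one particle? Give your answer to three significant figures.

Eᵢ/kT = 0, 3.2374.
Z = Σ gᵢe^(−Eᵢ/kT) = 1·e^(−0) + 3·e^(−3.2374) = 1.0000 + 0.11780 = 1.1178.
⟨E⟩ = Σ EᵢPᵢ = 0.94847 ε.
S/k_B = ln Z + ⟨E⟩/kT = ln(1.1178) + 0.94847/2.78 = 0.11136 + 0.34118 = 0.453.

0.453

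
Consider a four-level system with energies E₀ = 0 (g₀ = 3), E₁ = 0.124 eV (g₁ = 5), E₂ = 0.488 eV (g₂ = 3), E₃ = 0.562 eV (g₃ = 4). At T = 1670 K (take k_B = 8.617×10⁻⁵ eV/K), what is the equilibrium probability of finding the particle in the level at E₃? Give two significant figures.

0.015

k_BT = 8.617×10⁻⁵ × 1670 K = 0.1439 eV.
Eᵢ/kT = 0, 0.8617, 3.391, 3.905.
Z = Σ gᵢe^(−Eᵢ/kT) = 3·e^(−0) + 5·e^(−0.8617) + 3·e^(−3.391) + 4·e^(−3.905) = 3.000 + 2.112 + 0.1010 + 0.08056 = 5.294.
P₃ = g₃ e^(−E₃/kT) / Z = 0.08056/5.294 = 0.015.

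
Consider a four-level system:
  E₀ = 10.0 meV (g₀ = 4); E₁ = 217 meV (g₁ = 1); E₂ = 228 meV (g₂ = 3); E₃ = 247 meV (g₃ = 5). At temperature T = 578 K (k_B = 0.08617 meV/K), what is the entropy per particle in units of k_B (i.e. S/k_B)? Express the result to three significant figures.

1.52

k_BT = 0.08617 × 578 K = 49.806 meV.
Eᵢ/kT = 0.20078, 4.3569, 4.5778, 4.9592.
Z = Σ gᵢe^(−Eᵢ/kT) = 4·e^(−0.20078) + 1·e^(−4.3569) + 3·e^(−4.5778) + 5·e^(−4.9592) = 3.2724 + 0.012818 + 0.030832 + 0.035093 = 3.3511.
⟨E⟩ = Σ EᵢPᵢ = 15.280 meV.
S/k_B = ln Z + ⟨E⟩/kT = ln(3.3511) + 15.280/49.806 = 1.2093 + 0.30679 = 1.52.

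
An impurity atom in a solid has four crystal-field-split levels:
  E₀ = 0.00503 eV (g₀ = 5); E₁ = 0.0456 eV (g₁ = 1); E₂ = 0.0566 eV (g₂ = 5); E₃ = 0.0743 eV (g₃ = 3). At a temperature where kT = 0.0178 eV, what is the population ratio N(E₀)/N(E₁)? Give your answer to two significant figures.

n₀/n₁ = (g₀/g₁) exp[−(E₀−E₁)/kT] = (5/1) × exp(−(-0.04057 eV)/(0.0178 eV)) = (5/1) × exp(2.279) = 49.

49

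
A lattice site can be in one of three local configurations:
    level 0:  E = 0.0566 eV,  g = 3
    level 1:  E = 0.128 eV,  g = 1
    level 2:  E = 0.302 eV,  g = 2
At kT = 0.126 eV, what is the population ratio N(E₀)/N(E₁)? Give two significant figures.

n₀/n₁ = (g₀/g₁) exp[−(E₀−E₁)/kT] = (3/1) × exp(−(-0.0714 eV)/(0.126 eV)) = (3/1) × exp(0.5667) = 5.3.

5.3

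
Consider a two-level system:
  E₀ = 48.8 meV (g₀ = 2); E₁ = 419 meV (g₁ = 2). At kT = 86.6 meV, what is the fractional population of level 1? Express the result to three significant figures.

Eᵢ/kT = 0.56351, 4.8383.
Z = Σ gᵢe^(−Eᵢ/kT) = 2·e^(−0.56351) + 2·e^(−4.8383) = 1.1384 + 0.015841 = 1.1542.
P₁ = g₁ e^(−E₁/kT) / Z = 0.015841/1.1542 = 0.0137.

0.0137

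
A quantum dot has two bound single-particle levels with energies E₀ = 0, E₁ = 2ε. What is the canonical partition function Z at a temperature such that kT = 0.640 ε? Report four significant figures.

Z = 1.044

Eᵢ/kT = 0, 3.12500.
Z = Σ e^(−Eᵢ/kT) = e^(−0) + e^(−3.12500) = 1.00000 + 0.0439369 = 1.04394.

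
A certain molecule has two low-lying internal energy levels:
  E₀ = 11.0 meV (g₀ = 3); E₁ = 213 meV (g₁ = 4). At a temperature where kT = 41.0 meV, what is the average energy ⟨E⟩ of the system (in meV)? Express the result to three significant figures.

Eᵢ/kT = 0.26829, 5.1951.
Z = Σ gᵢe^(−Eᵢ/kT) = 3·e^(−0.26829) + 4·e^(−5.1951) = 2.2941 + 0.022175 = 2.3163.
⟨E⟩ = Σ Eᵢ gᵢe^(−Eᵢ/kT) / Z = (11.0·2.2941 + 213·0.022175) / 2.3163 = 12.9 meV.

12.9 meV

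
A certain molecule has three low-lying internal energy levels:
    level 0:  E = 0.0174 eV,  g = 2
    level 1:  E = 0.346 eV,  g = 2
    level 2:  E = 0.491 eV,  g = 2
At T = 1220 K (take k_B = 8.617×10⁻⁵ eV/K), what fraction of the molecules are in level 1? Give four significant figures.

0.04162

k_BT = 8.617×10⁻⁵ × 1220 K = 0.105127 eV.
Eᵢ/kT = 0.165514, 3.29126, 4.67054.
Z = Σ gᵢe^(−Eᵢ/kT) = 2·e^(−0.165514) + 2·e^(−3.29126) + 2·e^(−4.67054) = 1.69492 + 0.0744139 + 0.0187344 = 1.78807.
P₁ = g₁ e^(−E₁/kT) / Z = 0.0744139/1.78807 = 0.04162.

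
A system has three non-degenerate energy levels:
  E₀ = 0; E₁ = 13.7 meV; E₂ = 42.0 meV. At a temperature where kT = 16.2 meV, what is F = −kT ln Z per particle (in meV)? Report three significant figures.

Eᵢ/kT = 0, 0.84568, 2.5926.
Z = Σ e^(−Eᵢ/kT) = e^(−0) + e^(−0.84568) + e^(−2.5926) = 1.0000 + 0.42927 + 0.074825 = 1.5041.
F = −kT ln Z = −16.2 × ln(1.5041) = −16.2 × 0.40819 = -6.61 meV.

-6.61 meV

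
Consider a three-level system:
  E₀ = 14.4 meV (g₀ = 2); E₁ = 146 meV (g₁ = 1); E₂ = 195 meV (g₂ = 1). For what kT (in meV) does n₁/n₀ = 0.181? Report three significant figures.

130 meV

n₁/n₀ = (g₁/g₀) exp[−(E₁−E₀)/kT] = 0.181.
⇒ (E₁−E₀)/kT = ln((1/2)/0.181) = ln(2.7624) = 1.0161.
kT = 131.6 meV / 1.0161 = 130 meV.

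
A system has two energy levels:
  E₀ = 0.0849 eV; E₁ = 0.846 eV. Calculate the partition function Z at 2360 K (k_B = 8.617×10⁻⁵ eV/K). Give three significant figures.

k_BT = 8.617×10⁻⁵ × 2360 K = 0.20336 eV.
Eᵢ/kT = 0.41749, 4.1601.
Z = Σ e^(−Eᵢ/kT) = e^(−0.41749) + e^(−4.1601) = 0.65870 + 0.015606 = 0.67431.

Z = 0.674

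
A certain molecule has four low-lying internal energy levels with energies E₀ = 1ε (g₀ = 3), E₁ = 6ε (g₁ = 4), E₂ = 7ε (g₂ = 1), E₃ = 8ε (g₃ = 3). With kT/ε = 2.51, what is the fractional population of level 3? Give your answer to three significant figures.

Eᵢ/kT = 0.39841, 2.3904, 2.7888, 3.1873.
Z = Σ gᵢe^(−Eᵢ/kT) = 3·e^(−0.39841) + 4·e^(−2.3904) + 1·e^(−2.7888) + 3·e^(−3.1873) = 2.0142 + 0.36637 + 0.061495 + 0.12385 = 2.5659.
P₃ = g₃ e^(−E₃/kT) / Z = 0.12385/2.5659 = 0.0483.

0.0483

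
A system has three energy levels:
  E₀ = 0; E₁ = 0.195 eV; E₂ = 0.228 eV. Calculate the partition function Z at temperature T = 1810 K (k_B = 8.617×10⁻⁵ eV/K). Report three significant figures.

Z = 1.52

k_BT = 8.617×10⁻⁵ × 1810 K = 0.15597 eV.
Eᵢ/kT = 0, 1.2502, 1.4618.
Z = Σ e^(−Eᵢ/kT) = e^(−0) + e^(−1.2502) + e^(−1.4618) = 1.0000 + 0.28645 + 0.23182 = 1.5183.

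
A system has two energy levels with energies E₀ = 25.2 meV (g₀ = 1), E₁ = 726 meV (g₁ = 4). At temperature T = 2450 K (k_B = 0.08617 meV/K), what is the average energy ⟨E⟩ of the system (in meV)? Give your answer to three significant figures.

k_BT = 0.08617 × 2450 K = 211.12 meV.
Eᵢ/kT = 0.11936, 3.4388.
Z = Σ gᵢe^(−Eᵢ/kT) = 1·e^(−0.11936) + 4·e^(−3.4388) = 0.88749 + 0.12841 = 1.0159.
⟨E⟩ = Σ Eᵢ gᵢe^(−Eᵢ/kT) / Z = (25.2·0.88749 + 726·0.12841) / 1.0159 = 114 meV.

114 meV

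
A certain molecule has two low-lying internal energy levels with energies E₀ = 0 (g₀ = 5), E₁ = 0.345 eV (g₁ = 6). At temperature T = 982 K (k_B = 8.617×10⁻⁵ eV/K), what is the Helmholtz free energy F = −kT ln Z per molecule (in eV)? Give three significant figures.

-0.138 eV

k_BT = 8.617×10⁻⁵ × 982 K = 0.084619 eV.
Eᵢ/kT = 0, 4.0771.
Z = Σ gᵢe^(−Eᵢ/kT) = 5·e^(−0) + 6·e^(−4.0771) = 5.0000 + 0.10174 = 5.1017.
F = −kT ln Z = −0.084619 × ln(5.1017) = −0.084619 × 1.6296 = -0.138 eV.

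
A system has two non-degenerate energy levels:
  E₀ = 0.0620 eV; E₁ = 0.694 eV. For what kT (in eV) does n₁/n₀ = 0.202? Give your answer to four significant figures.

0.3951 eV

n₁/n₀ = exp[−(E₁−E₀)/kT] = 0.202.
⇒ (E₁−E₀)/kT = ln(1/0.202) = ln(4.95050) = 1.59949.
kT = 0.6320 eV / 1.59949 = 0.3951 eV.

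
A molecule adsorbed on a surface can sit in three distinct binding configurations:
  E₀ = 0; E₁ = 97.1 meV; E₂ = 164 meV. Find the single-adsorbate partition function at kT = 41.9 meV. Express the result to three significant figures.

Eᵢ/kT = 0, 2.3174, 3.9141.
Z = Σ e^(−Eᵢ/kT) = e^(−0) + e^(−2.3174) + e^(−3.9141) = 1.0000 + 0.098529 + 0.019959 = 1.1185.

Z = 1.12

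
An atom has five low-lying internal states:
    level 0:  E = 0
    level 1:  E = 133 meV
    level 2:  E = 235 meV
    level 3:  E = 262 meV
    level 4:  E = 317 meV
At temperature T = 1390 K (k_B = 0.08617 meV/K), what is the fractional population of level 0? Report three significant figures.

k_BT = 0.08617 × 1390 K = 119.78 meV.
Eᵢ/kT = 0, 1.1104, 1.9619, 2.1873, 2.6465.
Z = Σ e^(−Eᵢ/kT) = e^(−0) + e^(−1.1104) + e^(−1.9619) + e^(−2.1873) + e^(−2.6465) = 1.0000 + 0.32943 + 0.14059 + 0.11222 + 0.070899 = 1.6531.
P₀ = e^(−E₀/kT) / Z = 1.0000/1.6531 = 0.605.

0.605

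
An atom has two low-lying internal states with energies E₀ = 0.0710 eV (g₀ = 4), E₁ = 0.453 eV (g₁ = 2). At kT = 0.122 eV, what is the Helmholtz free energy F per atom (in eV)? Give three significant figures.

-0.101 eV

Eᵢ/kT = 0.58197, 3.7131.
Z = Σ gᵢe^(−Eᵢ/kT) = 4·e^(−0.58197) + 2·e^(−3.7131) = 2.2352 + 0.048804 = 2.2840.
F = −kT ln Z = −0.122 × ln(2.2840) = −0.122 × 0.82593 = -0.101 eV.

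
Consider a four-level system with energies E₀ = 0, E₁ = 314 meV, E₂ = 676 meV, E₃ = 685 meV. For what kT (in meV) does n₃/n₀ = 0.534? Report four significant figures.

n₃/n₀ = exp[−(E₃−E₀)/kT] = 0.534.
⇒ (E₃−E₀)/kT = ln(1/0.534) = ln(1.87266) = 0.627360.
kT = 685 meV / 0.627360 = 1092 meV.

1092 meV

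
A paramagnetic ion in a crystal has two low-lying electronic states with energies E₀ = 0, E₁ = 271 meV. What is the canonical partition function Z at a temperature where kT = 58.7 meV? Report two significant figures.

Eᵢ/kT = 0, 4.617.
Z = Σ e^(−Eᵢ/kT) = e^(−0) + e^(−4.617) = 1.000 + 0.009882 = 1.010.

Z = 1.0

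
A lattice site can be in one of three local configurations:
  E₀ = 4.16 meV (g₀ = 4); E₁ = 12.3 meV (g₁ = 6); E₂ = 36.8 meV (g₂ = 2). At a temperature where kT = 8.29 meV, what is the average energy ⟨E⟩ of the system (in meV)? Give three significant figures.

Eᵢ/kT = 0.50181, 1.4837, 4.4391.
Z = Σ gᵢe^(−Eᵢ/kT) = 4·e^(−0.50181) + 6·e^(−1.4837) + 2·e^(−4.4391) = 2.4217 + 1.3608 + 0.023613 = 3.8061.
⟨E⟩ = Σ Eᵢ gᵢe^(−Eᵢ/kT) / Z = (4.16·2.4217 + 12.3·1.3608 + 36.8·0.023613) / 3.8061 = 7.27 meV.

7.27 meV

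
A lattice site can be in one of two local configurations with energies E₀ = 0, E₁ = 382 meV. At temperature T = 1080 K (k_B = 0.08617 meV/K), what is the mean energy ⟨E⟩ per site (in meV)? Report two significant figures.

k_BT = 0.08617 × 1080 K = 93.06 meV.
Eᵢ/kT = 0, 4.105.
Z = Σ e^(−Eᵢ/kT) = e^(−0) + e^(−4.105) = 1.000 + 0.01649 = 1.016.
⟨E⟩ = Σ Eᵢ e^(−Eᵢ/kT) / Z = (0·1.000 + 382·0.01649) / 1.016 = 6.2 meV.

6.2 meV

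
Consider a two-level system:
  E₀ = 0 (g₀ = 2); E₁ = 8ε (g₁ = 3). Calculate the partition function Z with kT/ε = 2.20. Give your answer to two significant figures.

Eᵢ/kT = 0, 3.636.
Z = Σ gᵢe^(−Eᵢ/kT) = 2·e^(−0) + 3·e^(−3.636) = 2.000 + 0.07907 = 2.079.

Z = 2.1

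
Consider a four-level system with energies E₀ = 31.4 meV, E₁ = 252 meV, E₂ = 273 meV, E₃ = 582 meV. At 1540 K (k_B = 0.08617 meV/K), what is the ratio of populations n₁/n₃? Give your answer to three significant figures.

12.0

k_BT = 0.08617 × 1540 K = 132.70 meV.
n₁/n₃ = exp[−(E₁−E₃)/kT] = exp(−(-330 meV)/(132.70 meV)) = exp(2.4868) = 12.0.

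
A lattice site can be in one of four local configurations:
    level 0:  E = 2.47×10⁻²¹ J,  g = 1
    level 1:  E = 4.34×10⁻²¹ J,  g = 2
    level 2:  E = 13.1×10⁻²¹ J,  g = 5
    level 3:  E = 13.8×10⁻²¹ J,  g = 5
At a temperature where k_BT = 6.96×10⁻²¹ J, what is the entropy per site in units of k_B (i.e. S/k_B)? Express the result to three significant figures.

Eᵢ/kT = 0.35489, 0.62356, 1.8822, 1.9828.
Z = Σ gᵢe^(−Eᵢ/kT) = 1·e^(−0.35489) + 2·e^(−0.62356) + 5·e^(−1.8822) + 5·e^(−1.9828) = 0.70125 + 1.0721 + 0.76127 + 0.68842 = 3.2230.
⟨E⟩ = Σ EᵢPᵢ = 8.0229 ×10⁻²¹ J.
S/k_B = ln Z + ⟨E⟩/kT = ln(3.2230) + 8.0229/6.96 = 1.1703 + 1.1527 = 2.32.

2.32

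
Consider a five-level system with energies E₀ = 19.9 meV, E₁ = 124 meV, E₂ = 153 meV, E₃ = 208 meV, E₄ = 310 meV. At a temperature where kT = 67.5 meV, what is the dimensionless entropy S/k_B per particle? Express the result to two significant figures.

Eᵢ/kT = 0.2948, 1.837, 2.267, 3.081, 4.593.
Z = Σ e^(−Eᵢ/kT) = e^(−0.2948) + e^(−1.837) + e^(−2.267) + e^(−3.081) + e^(−4.593) = 0.7447 + 0.1593 + 0.1036 + 0.04591 + 0.01012 = 1.064.
⟨E⟩ = Σ EᵢPᵢ = 59.31 meV.
S/k_B = ln Z + ⟨E⟩/kT = ln(1.064) + 59.31/67.5 = 0.06204 + 0.8787 = 0.94.

0.94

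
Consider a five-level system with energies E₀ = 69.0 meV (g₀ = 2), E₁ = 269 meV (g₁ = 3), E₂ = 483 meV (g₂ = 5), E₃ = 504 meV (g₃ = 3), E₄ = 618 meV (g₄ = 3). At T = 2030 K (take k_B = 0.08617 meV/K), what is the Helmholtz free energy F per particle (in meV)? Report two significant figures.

k_BT = 0.08617 × 2030 K = 174.9 meV.
Eᵢ/kT = 0.3945, 1.538, 2.762, 2.882, 3.533.
Z = Σ gᵢe^(−Eᵢ/kT) = 2·e^(−0.3945) + 3·e^(−1.538) + 5·e^(−2.762) + 3·e^(−2.882) + 3·e^(−3.533) = 1.348 + 0.6444 + 0.3158 + 0.1681 + 0.08765 = 2.564.
F = −kT ln Z = −174.9 × ln(2.564) = −174.9 × 0.9416 = -160 meV.

-160 meV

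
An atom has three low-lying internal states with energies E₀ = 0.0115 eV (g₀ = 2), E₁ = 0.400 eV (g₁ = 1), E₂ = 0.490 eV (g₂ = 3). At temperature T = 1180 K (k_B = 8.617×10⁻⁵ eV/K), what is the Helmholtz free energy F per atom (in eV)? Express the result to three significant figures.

k_BT = 8.617×10⁻⁵ × 1180 K = 0.10168 eV.
Eᵢ/kT = 0.11310, 3.9339, 4.8190.
Z = Σ gᵢe^(−Eᵢ/kT) = 2·e^(−0.11310) + 1·e^(−3.9339) + 3·e^(−4.8190) = 1.7861 + 0.019567 + 0.024225 = 1.8299.
F = −kT ln Z = −0.10168 × ln(1.8299) = −0.10168 × 0.60426 = -0.0614 eV.

-0.0614 eV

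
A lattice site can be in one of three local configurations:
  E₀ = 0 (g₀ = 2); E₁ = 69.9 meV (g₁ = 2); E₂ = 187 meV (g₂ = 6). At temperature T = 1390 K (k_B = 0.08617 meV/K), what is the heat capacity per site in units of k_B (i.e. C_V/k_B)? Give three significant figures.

k_BT = 0.08617 × 1390 K = 119.78 meV.
Eᵢ/kT = 0, 0.58357, 1.5612.
Z = Σ gᵢe^(−Eᵢ/kT) = 2·e^(−0) + 2·e^(−0.58357) + 6·e^(−1.5612) = 2.0000 + 1.1158 + 1.2593 = 4.3751.
⟨E⟩ = 71.652 meV, ⟨E²⟩ = 11311 meV².
C_V/k_B = (⟨E²⟩ − ⟨E⟩²)/(kT)² = (11311 − 5134.0)/14347 = 0.431.

0.431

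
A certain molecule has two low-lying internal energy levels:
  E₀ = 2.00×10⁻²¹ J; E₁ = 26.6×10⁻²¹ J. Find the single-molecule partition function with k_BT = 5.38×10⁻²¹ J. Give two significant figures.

Z = 0.70

Eᵢ/kT = 0.3717, 4.944.
Z = Σ e^(−Eᵢ/kT) = e^(−0.3717) + e^(−4.944) = 0.6896 + 0.007126 = 0.6967.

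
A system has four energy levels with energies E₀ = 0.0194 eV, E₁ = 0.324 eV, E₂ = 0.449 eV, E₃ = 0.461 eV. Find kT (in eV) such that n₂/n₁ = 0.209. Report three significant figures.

n₂/n₁ = exp[−(E₂−E₁)/kT] = 0.209.
⇒ (E₂−E₁)/kT = ln(1/0.209) = ln(4.7847) = 1.5654.
kT = 0.125 eV / 1.5654 = 0.0799 eV.

0.0799 eV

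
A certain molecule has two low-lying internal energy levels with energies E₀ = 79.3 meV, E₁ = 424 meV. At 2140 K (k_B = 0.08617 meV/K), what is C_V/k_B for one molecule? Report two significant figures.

k_BT = 0.08617 × 2140 K = 184.4 meV.
Eᵢ/kT = 0.4300, 2.299.
Z = Σ e^(−Eᵢ/kT) = e^(−0.4300) + e^(−2.299) = 0.6505 + 0.1004 = 0.7509.
⟨E⟩ = 125.4 meV, ⟨E²⟩ = 29480 meV².
C_V/k_B = (⟨E²⟩ − ⟨E⟩²)/(kT)² = (29480 − 15730)/34000 = 0.40.

0.40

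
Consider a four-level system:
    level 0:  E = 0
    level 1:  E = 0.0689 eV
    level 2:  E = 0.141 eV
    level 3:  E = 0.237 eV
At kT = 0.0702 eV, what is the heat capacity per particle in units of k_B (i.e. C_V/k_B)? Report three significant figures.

0.599

Eᵢ/kT = 0, 0.98148, 2.0085, 3.3761.
Z = Σ e^(−Eᵢ/kT) = e^(−0) + e^(−0.98148) + e^(−2.0085) + e^(−3.3761) = 1.0000 + 0.37476 + 0.13419 + 0.034180 = 1.5431.
⟨E⟩ = 0.034244 eV, ⟨E²⟩ = 0.0041259 eV².
C_V/k_B = (⟨E²⟩ − ⟨E⟩²)/(kT)² = (0.0041259 − 0.0011727)/0.0049280 = 0.599.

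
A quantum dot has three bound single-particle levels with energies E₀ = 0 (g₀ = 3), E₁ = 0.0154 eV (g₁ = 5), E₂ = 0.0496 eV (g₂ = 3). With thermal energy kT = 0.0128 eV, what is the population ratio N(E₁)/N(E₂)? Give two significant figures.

24

n₁/n₂ = (g₁/g₂) exp[−(E₁−E₂)/kT] = (5/3) × exp(−(-0.0342 eV)/(0.0128 eV)) = (5/3) × exp(2.672) = 24.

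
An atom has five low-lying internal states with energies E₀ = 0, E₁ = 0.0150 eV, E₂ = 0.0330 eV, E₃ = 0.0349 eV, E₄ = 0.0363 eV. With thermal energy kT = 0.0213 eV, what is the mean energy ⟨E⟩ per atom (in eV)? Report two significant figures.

Eᵢ/kT = 0, 0.7042, 1.549, 1.638, 1.704.
Z = Σ e^(−Eᵢ/kT) = e^(−0) + e^(−0.7042) + e^(−1.549) + e^(−1.638) + e^(−1.704) = 1.000 + 0.4945 + 0.2125 + 0.1944 + 0.1820 = 2.083.
⟨E⟩ = Σ Eᵢ e^(−Eᵢ/kT) / Z = (0·1.000 + 0.0150·0.4945 + 0.0330·0.2125 + 0.0349·0.1944 + 0.0363·0.1820) / 2.083 = 0.013 eV.

0.013 eV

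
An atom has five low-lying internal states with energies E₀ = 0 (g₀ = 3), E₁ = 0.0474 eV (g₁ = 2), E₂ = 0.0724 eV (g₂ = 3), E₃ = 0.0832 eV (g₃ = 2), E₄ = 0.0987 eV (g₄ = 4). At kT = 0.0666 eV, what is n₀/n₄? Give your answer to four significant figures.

n₀/n₄ = (g₀/g₄) exp[−(E₀−E₄)/kT] = (3/4) × exp(−(-0.0987 eV)/(0.0666 eV)) = (3/4) × exp(1.48198) = 3.301.

3.301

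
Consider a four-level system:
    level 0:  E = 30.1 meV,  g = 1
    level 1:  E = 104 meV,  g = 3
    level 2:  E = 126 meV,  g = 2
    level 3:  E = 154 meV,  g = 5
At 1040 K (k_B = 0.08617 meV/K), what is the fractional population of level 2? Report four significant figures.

0.1612

k_BT = 0.08617 × 1040 K = 89.6168 meV.
Eᵢ/kT = 0.335875, 1.16050, 1.40599, 1.71843.
Z = Σ gᵢe^(−Eᵢ/kT) = 1·e^(−0.335875) + 3·e^(−1.16050) + 2·e^(−1.40599) + 5·e^(−1.71843) = 0.714712 + 0.939988 + 0.490249 + 0.896738 = 3.04169.
P₂ = g₂ e^(−E₂/kT) / Z = 0.490249/3.04169 = 0.1612.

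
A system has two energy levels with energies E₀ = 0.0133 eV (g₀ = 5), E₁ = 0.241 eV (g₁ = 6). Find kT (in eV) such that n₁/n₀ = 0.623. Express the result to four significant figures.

n₁/n₀ = (g₁/g₀) exp[−(E₁−E₀)/kT] = 0.623.
⇒ (E₁−E₀)/kT = ln((6/5)/0.623) = ln(1.92616) = 0.655528.
kT = 0.2277 eV / 0.655528 = 0.3474 eV.

0.3474 eV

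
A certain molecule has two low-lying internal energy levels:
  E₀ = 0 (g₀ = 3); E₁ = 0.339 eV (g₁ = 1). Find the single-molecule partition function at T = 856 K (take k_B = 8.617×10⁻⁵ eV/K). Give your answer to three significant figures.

Z = 3.01

k_BT = 8.617×10⁻⁵ × 856 K = 0.073762 eV.
Eᵢ/kT = 0, 4.5959.
Z = Σ gᵢe^(−Eᵢ/kT) = 3·e^(−0) + 1·e^(−4.5959) = 3.0000 + 0.010093 = 3.0101.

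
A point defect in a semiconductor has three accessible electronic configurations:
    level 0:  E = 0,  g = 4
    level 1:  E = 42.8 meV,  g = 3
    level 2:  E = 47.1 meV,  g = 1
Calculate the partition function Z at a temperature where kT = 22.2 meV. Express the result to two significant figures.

Eᵢ/kT = 0, 1.928, 2.122.
Z = Σ gᵢe^(−Eᵢ/kT) = 4·e^(−0) + 3·e^(−1.928) + 1·e^(−2.122) = 4.000 + 0.4363 + 0.1198 = 4.556.

Z = 4.6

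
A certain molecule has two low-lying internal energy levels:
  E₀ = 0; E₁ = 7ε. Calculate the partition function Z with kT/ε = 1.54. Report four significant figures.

Z = 1.011

Eᵢ/kT = 0, 4.54545.
Z = Σ e^(−Eᵢ/kT) = e^(−0) + e^(−4.54545) = 1.00000 + 0.0106154 = 1.01062.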